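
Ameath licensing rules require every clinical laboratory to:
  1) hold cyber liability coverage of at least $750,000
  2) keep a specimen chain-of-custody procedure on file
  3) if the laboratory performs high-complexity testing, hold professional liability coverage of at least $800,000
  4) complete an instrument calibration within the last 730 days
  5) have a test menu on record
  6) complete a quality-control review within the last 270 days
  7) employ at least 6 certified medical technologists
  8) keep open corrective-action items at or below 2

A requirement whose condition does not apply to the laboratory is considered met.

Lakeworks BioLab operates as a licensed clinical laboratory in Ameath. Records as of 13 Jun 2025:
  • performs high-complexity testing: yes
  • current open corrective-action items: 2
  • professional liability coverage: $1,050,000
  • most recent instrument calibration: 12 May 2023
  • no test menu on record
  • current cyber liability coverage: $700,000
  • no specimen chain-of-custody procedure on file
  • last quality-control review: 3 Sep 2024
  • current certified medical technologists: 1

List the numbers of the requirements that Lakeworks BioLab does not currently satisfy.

1, 2, 4, 5, 6, 7

1. cyber liability coverage $700,000 < $750,000 → not met
2. specimen chain-of-custody procedure absent → not met
3. condition 'performs high-complexity testing' holds; professional liability coverage $1,050,000 ≥ $800,000 → met
4. instrument calibration 763 days ago vs limit 730 → not met
5. test menu absent → not met
6. quality-control review 283 days ago vs limit 270 → not met
7. certified medical technologists 1 < 6 → not met
8. open corrective-action items 2 ≤ 2 → met
Not met: 1, 2, 4, 5, 6, 7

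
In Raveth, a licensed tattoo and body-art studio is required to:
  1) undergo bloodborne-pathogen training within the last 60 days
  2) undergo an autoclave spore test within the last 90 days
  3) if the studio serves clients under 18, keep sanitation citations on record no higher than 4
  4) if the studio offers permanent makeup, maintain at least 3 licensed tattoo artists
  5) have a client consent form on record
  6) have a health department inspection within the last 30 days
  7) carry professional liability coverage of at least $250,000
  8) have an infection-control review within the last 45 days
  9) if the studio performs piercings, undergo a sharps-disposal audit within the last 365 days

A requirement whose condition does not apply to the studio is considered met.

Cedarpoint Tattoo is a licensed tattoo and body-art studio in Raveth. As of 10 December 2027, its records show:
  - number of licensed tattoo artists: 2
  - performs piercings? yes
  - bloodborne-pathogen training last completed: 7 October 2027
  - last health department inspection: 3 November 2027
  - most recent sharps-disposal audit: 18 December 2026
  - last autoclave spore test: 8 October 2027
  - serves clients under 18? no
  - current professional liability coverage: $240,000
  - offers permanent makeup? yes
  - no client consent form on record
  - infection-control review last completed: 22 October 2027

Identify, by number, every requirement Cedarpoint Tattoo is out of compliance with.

1, 4, 5, 6, 7, 8

1. bloodborne-pathogen training 64 days ago vs limit 60 → not met
2. autoclave spore test 63 days ago vs limit 90 → met
3. condition 'serves clients under 18' does not hold → requirement n/a → met
4. condition 'offers permanent makeup' holds; licensed tattoo artists 2 < 3 → not met
5. client consent form absent → not met
6. health department inspection 37 days ago vs limit 30 → not met
7. professional liability coverage $240,000 < $250,000 → not met
8. infection-control review 49 days ago vs limit 45 → not met
9. condition 'performs piercings' holds; sharps-disposal audit 357 days ago vs limit 365 → met
Not met: 1, 4, 5, 6, 7, 8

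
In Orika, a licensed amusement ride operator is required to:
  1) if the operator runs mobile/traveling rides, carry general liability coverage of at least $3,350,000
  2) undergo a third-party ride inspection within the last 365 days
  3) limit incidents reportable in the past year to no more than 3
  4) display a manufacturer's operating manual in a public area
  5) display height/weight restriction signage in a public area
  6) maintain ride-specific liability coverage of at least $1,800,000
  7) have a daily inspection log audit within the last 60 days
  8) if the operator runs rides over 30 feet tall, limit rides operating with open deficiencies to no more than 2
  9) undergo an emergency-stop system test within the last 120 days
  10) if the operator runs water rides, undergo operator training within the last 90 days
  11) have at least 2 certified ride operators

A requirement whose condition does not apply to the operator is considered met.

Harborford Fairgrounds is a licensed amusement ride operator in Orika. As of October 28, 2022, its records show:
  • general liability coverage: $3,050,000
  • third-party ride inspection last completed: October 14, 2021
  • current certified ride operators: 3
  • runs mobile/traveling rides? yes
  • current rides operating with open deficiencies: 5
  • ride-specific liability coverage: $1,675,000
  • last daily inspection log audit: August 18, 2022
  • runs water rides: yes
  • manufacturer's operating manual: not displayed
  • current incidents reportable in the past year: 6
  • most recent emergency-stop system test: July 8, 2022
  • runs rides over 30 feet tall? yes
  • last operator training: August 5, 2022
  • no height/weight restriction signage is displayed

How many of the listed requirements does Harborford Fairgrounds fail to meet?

8

1. condition 'runs mobile/traveling rides' holds; general liability coverage $3,050,000 < $3,350,000 → not met
2. third-party ride inspection 379 days ago vs limit 365 → not met
3. incidents reportable in the past year 6 > 3 → not met
4. manufacturer's operating manual absent → not met
5. height/weight restriction signage absent → not met
6. ride-specific liability coverage $1,675,000 < $1,800,000 → not met
7. daily inspection log audit 71 days ago vs limit 60 → not met
8. condition 'runs rides over 30 feet tall' holds; rides operating with open deficiencies 5 > 2 → not met
9. emergency-stop system test 112 days ago vs limit 120 → met
10. condition 'runs water rides' holds; operator training 84 days ago vs limit 90 → met
11. certified ride operators 3 ≥ 2 → met
Not met: 8 of 11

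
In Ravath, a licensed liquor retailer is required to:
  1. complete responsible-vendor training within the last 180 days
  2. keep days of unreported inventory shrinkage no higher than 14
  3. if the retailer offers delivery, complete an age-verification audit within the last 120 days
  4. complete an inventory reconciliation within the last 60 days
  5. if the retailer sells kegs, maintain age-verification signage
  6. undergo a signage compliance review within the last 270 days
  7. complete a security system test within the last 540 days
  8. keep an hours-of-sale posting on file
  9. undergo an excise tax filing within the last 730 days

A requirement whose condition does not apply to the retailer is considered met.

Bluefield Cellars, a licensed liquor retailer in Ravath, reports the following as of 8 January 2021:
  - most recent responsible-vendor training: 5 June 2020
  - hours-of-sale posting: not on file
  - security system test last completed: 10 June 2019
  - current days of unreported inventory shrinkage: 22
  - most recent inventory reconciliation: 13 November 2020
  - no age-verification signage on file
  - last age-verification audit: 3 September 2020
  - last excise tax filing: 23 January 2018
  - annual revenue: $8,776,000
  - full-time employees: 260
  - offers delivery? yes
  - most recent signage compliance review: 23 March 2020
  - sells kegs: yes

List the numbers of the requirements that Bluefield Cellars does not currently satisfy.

1. responsible-vendor training 217 days ago vs limit 180 → not met
2. days of unreported inventory shrinkage 22 > 14 → not met
3. condition 'offers delivery' holds; age-verification audit 127 days ago vs limit 120 → not met
4. inventory reconciliation 56 days ago vs limit 60 → met
5. condition 'sells kegs' holds; age-verification signage absent → not met
6. signage compliance review 291 days ago vs limit 270 → not met
7. security system test 578 days ago vs limit 540 → not met
8. hours-of-sale posting absent → not met
9. excise tax filing 1081 days ago vs limit 730 → not met
Not met: 1, 2, 3, 5, 6, 7, 8, 9

1, 2, 3, 5, 6, 7, 8, 9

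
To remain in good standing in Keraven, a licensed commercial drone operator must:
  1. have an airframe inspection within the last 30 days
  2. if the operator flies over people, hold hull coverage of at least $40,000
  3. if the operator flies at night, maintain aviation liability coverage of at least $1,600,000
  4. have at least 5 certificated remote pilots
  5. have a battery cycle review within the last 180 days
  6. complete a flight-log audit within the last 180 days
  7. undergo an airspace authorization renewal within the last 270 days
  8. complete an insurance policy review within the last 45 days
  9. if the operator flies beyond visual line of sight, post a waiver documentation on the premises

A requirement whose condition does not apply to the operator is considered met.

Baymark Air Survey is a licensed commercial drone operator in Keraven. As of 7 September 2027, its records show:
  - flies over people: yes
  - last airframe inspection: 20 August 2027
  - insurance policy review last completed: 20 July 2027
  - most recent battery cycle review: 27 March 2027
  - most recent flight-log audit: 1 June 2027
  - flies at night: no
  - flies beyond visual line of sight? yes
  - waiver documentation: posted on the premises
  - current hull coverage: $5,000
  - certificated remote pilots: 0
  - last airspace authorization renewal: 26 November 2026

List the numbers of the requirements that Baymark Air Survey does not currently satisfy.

2, 4, 7, 8

1. airframe inspection 18 days ago vs limit 30 → met
2. condition 'flies over people' holds; hull coverage $5,000 < $40,000 → not met
3. condition 'flies at night' does not hold → requirement n/a → met
4. certificated remote pilots 0 < 5 → not met
5. battery cycle review 164 days ago vs limit 180 → met
6. flight-log audit 98 days ago vs limit 180 → met
7. airspace authorization renewal 285 days ago vs limit 270 → not met
8. insurance policy review 49 days ago vs limit 45 → not met
9. condition 'flies beyond visual line of sight' holds; waiver documentation present → met
Not met: 2, 4, 7, 8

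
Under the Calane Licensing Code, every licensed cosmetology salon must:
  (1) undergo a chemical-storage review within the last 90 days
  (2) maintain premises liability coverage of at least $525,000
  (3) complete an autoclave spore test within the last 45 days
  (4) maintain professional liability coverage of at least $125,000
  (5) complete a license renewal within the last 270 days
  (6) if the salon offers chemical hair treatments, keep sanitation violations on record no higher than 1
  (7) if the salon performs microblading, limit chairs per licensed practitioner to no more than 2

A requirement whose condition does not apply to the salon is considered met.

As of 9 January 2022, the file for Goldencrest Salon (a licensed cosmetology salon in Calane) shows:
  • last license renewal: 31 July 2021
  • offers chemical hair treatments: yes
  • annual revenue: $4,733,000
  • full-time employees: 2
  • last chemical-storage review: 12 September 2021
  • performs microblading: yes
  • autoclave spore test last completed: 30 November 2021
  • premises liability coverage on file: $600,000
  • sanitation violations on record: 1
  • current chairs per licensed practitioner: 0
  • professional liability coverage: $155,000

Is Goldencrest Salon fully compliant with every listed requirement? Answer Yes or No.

1. chemical-storage review 119 days ago vs limit 90 → not met
2. premises liability coverage $600,000 ≥ $525,000 → met
3. autoclave spore test 40 days ago vs limit 45 → met
4. professional liability coverage $155,000 ≥ $125,000 → met
5. license renewal 162 days ago vs limit 270 → met
6. condition 'offers chemical hair treatments' holds; sanitation violations on record 1 ≤ 1 → met
7. condition 'performs microblading' holds; chairs per licensed practitioner 0 ≤ 2 → met
Not met: 1

No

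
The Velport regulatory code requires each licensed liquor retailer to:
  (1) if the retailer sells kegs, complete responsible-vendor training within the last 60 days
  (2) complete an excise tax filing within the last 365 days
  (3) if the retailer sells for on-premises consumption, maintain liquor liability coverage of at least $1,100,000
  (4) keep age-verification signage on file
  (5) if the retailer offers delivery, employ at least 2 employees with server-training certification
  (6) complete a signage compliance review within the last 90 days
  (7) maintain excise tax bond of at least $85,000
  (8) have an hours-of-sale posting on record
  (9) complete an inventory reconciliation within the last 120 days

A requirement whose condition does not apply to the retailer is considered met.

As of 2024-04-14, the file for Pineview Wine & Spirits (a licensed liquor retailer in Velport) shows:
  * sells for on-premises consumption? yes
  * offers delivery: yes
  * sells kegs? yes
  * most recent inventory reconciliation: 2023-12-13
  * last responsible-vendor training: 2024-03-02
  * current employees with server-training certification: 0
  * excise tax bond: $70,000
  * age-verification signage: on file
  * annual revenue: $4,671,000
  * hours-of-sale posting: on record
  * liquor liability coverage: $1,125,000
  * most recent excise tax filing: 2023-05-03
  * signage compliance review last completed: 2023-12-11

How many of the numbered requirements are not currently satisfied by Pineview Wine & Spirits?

1. condition 'sells kegs' holds; responsible-vendor training 43 days ago vs limit 60 → met
2. excise tax filing 347 days ago vs limit 365 → met
3. condition 'sells for on-premises consumption' holds; liquor liability coverage $1,125,000 ≥ $1,100,000 → met
4. age-verification signage present → met
5. condition 'offers delivery' holds; employees with server-training certification 0 < 2 → not met
6. signage compliance review 125 days ago vs limit 90 → not met
7. excise tax bond $70,000 < $85,000 → not met
8. hours-of-sale posting present → met
9. inventory reconciliation 123 days ago vs limit 120 → not met
Not met: 4 of 9

4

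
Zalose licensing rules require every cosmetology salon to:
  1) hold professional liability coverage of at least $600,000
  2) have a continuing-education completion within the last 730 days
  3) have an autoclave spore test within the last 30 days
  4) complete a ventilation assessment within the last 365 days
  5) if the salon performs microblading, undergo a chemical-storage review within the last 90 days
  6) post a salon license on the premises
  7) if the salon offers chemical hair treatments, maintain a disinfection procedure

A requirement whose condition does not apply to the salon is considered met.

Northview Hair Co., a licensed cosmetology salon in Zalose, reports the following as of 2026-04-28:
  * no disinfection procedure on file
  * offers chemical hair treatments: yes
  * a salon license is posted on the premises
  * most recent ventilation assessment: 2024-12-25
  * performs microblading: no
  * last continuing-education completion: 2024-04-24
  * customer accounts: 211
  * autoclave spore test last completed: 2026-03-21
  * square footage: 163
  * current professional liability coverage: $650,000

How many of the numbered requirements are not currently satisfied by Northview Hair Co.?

1. professional liability coverage $650,000 ≥ $600,000 → met
2. continuing-education completion 734 days ago vs limit 730 → not met
3. autoclave spore test 38 days ago vs limit 30 → not met
4. ventilation assessment 489 days ago vs limit 365 → not met
5. condition 'performs microblading' does not hold → requirement n/a → met
6. salon license present → met
7. condition 'offers chemical hair treatments' holds; disinfection procedure absent → not met
Not met: 4 of 7

4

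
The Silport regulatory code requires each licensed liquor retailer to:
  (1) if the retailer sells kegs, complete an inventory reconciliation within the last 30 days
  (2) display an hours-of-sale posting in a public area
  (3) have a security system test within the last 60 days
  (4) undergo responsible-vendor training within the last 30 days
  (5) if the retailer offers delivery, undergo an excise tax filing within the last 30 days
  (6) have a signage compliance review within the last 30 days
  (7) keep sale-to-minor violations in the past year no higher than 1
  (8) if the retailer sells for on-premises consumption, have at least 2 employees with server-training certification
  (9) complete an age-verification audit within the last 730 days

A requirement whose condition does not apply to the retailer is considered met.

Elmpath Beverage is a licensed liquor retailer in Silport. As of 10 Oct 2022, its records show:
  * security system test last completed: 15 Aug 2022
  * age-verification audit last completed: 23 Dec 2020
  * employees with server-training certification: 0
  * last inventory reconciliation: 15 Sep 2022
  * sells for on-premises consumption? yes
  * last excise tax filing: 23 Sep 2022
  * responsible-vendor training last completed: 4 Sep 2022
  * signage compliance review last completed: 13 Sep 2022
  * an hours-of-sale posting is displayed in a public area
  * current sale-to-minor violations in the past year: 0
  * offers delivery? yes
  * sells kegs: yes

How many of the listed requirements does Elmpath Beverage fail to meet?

1. condition 'sells kegs' holds; inventory reconciliation 25 days ago vs limit 30 → met
2. hours-of-sale posting present → met
3. security system test 56 days ago vs limit 60 → met
4. responsible-vendor training 36 days ago vs limit 30 → not met
5. condition 'offers delivery' holds; excise tax filing 17 days ago vs limit 30 → met
6. signage compliance review 27 days ago vs limit 30 → met
7. sale-to-minor violations in the past year 0 ≤ 1 → met
8. condition 'sells for on-premises consumption' holds; employees with server-training certification 0 < 2 → not met
9. age-verification audit 656 days ago vs limit 730 → met
Not met: 2 of 9

2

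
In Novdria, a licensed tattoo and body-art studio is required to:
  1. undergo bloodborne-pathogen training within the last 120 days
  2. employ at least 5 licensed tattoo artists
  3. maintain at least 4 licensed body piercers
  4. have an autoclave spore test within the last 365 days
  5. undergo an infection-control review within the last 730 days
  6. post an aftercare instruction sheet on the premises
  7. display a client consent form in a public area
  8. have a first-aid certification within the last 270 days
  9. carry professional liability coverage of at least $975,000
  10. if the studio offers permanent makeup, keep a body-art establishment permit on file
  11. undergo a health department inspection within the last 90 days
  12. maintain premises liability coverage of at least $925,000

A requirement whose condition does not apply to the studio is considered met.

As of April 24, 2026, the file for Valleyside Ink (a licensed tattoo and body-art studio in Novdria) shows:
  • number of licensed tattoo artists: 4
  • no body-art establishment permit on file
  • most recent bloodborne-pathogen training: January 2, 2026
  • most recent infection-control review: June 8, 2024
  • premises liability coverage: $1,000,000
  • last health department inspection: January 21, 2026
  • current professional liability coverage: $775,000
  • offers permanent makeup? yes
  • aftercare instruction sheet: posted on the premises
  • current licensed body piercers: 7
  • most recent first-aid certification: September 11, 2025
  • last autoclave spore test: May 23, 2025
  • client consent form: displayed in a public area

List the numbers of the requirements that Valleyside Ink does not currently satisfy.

1. bloodborne-pathogen training 112 days ago vs limit 120 → met
2. licensed tattoo artists 4 < 5 → not met
3. licensed body piercers 7 ≥ 4 → met
4. autoclave spore test 336 days ago vs limit 365 → met
5. infection-control review 685 days ago vs limit 730 → met
6. aftercare instruction sheet present → met
7. client consent form present → met
8. first-aid certification 225 days ago vs limit 270 → met
9. professional liability coverage $775,000 < $975,000 → not met
10. condition 'offers permanent makeup' holds; body-art establishment permit absent → not met
11. health department inspection 93 days ago vs limit 90 → not met
12. premises liability coverage $1,000,000 ≥ $925,000 → met
Not met: 2, 9, 10, 11

2, 9, 10, 11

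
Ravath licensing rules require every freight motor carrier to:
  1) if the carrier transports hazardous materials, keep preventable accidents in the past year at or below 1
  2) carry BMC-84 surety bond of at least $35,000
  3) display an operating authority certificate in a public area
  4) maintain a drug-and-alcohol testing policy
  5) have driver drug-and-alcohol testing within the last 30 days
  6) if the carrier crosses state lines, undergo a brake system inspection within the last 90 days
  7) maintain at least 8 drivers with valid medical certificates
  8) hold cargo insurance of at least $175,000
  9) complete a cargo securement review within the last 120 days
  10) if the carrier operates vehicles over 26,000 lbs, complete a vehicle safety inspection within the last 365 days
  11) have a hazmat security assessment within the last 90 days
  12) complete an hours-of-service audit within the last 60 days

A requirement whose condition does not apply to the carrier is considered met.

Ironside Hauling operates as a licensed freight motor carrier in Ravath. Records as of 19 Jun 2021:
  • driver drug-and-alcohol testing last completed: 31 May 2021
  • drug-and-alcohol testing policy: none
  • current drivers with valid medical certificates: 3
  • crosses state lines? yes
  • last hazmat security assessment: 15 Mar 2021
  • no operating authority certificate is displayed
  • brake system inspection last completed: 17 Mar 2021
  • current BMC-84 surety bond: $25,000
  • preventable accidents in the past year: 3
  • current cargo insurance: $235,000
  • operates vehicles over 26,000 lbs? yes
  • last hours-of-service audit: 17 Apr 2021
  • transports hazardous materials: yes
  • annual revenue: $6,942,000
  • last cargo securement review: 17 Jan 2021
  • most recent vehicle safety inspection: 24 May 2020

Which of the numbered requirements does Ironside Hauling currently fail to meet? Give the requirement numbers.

1, 2, 3, 4, 6, 7, 9, 10, 11, 12

1. condition 'transports hazardous materials' holds; preventable accidents in the past year 3 > 1 → not met
2. BMC-84 surety bond $25,000 < $35,000 → not met
3. operating authority certificate absent → not met
4. drug-and-alcohol testing policy absent → not met
5. driver drug-and-alcohol testing 19 days ago vs limit 30 → met
6. condition 'crosses state lines' holds; brake system inspection 94 days ago vs limit 90 → not met
7. drivers with valid medical certificates 3 < 8 → not met
8. cargo insurance $235,000 ≥ $175,000 → met
9. cargo securement review 153 days ago vs limit 120 → not met
10. condition 'operates vehicles over 26,000 lbs' holds; vehicle safety inspection 391 days ago vs limit 365 → not met
11. hazmat security assessment 96 days ago vs limit 90 → not met
12. hours-of-service audit 63 days ago vs limit 60 → not met
Not met: 1, 2, 3, 4, 6, 7, 9, 10, 11, 12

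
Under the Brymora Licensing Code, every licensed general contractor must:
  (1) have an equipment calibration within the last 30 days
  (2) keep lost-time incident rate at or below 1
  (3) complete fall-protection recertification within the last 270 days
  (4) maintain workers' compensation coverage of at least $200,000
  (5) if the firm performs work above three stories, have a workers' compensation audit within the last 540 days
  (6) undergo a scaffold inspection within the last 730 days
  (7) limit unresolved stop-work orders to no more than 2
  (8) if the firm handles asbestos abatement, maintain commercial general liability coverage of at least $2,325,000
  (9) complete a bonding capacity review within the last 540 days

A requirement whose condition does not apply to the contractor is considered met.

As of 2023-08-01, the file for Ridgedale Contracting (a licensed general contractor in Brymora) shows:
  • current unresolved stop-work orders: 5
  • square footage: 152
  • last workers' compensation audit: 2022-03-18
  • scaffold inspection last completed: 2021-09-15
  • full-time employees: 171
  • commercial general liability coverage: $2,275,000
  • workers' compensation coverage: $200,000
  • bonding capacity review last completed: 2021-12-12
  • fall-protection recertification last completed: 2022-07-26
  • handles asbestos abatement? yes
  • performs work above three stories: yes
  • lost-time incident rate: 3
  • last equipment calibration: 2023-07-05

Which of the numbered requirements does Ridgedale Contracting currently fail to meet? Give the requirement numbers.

2, 3, 7, 8, 9

1. equipment calibration 27 days ago vs limit 30 → met
2. lost-time incident rate 3 > 1 → not met
3. fall-protection recertification 371 days ago vs limit 270 → not met
4. workers' compensation coverage $200,000 ≥ $200,000 → met
5. condition 'performs work above three stories' holds; workers' compensation audit 501 days ago vs limit 540 → met
6. scaffold inspection 685 days ago vs limit 730 → met
7. unresolved stop-work orders 5 > 2 → not met
8. condition 'handles asbestos abatement' holds; commercial general liability coverage $2,275,000 < $2,325,000 → not met
9. bonding capacity review 597 days ago vs limit 540 → not met
Not met: 2, 3, 7, 8, 9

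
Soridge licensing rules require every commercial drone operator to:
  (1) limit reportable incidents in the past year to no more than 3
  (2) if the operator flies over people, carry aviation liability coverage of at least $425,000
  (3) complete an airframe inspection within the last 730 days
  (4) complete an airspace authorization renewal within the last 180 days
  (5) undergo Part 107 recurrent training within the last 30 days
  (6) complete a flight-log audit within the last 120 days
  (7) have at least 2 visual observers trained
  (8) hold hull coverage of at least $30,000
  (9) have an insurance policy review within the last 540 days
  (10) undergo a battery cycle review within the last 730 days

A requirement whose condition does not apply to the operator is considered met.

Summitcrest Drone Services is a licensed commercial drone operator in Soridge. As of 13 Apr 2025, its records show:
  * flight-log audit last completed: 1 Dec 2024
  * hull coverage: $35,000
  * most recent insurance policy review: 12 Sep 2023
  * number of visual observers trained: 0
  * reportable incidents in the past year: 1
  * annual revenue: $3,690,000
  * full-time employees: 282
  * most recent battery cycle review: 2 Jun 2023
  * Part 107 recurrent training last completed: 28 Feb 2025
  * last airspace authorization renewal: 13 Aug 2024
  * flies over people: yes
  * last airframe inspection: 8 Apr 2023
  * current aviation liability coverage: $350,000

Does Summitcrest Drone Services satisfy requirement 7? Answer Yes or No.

7. visual observers trained 0 < 2 → not met

No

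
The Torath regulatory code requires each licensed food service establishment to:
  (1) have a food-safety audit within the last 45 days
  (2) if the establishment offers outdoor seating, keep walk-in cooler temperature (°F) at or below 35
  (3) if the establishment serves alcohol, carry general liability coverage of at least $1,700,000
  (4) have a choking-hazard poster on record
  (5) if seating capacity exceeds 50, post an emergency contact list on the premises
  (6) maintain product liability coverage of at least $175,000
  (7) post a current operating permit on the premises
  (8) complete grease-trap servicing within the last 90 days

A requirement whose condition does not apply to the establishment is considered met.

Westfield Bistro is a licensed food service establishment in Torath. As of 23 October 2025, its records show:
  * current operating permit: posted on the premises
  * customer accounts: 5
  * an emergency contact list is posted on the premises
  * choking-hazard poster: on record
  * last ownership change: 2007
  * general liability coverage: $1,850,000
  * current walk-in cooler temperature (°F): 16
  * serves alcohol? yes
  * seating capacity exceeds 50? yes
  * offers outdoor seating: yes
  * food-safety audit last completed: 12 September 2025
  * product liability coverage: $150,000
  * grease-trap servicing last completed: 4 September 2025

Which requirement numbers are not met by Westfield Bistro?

1. food-safety audit 41 days ago vs limit 45 → met
2. condition 'offers outdoor seating' holds; walk-in cooler temperature (°F) 16 ≤ 35 → met
3. condition 'serves alcohol' holds; general liability coverage $1,850,000 ≥ $1,700,000 → met
4. choking-hazard poster present → met
5. condition 'seating capacity exceeds 50' holds; emergency contact list present → met
6. product liability coverage $150,000 < $175,000 → not met
7. current operating permit present → met
8. grease-trap servicing 49 days ago vs limit 90 → met
Not met: 6

6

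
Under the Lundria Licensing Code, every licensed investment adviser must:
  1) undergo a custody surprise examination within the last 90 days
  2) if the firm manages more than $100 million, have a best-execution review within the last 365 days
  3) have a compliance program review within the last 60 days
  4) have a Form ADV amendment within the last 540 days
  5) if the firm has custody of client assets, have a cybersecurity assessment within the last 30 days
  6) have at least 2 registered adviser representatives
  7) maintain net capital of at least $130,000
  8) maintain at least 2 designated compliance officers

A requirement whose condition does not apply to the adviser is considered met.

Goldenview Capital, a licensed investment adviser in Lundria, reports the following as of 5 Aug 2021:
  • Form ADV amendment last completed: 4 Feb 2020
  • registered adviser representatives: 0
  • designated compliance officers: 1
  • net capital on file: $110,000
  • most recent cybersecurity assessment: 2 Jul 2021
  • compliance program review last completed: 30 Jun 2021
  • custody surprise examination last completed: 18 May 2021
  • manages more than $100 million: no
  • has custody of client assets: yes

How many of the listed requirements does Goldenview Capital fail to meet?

5

1. custody surprise examination 79 days ago vs limit 90 → met
2. condition 'manages more than $100 million' does not hold → requirement n/a → met
3. compliance program review 36 days ago vs limit 60 → met
4. Form ADV amendment 548 days ago vs limit 540 → not met
5. condition 'has custody of client assets' holds; cybersecurity assessment 34 days ago vs limit 30 → not met
6. registered adviser representatives 0 < 2 → not met
7. net capital $110,000 < $130,000 → not met
8. designated compliance officers 1 < 2 → not met
Not met: 5 of 8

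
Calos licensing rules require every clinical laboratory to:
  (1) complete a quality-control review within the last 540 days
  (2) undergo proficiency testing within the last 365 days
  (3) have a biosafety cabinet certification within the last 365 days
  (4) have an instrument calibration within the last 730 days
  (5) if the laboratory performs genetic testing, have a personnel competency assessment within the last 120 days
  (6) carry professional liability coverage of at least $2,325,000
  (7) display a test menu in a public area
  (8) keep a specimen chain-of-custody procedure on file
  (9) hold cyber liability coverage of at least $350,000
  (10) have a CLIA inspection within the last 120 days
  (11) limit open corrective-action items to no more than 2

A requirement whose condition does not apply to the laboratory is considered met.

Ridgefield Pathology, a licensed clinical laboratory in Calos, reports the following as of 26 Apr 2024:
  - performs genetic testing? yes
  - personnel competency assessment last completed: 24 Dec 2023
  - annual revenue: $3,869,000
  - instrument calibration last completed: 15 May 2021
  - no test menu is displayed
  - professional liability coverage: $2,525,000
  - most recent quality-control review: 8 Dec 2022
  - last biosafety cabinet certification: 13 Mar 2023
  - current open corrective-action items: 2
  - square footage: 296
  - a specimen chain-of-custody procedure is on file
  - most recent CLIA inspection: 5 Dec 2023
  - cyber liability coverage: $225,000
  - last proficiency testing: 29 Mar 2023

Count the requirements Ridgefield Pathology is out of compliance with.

7

1. quality-control review 505 days ago vs limit 540 → met
2. proficiency testing 394 days ago vs limit 365 → not met
3. biosafety cabinet certification 410 days ago vs limit 365 → not met
4. instrument calibration 1077 days ago vs limit 730 → not met
5. condition 'performs genetic testing' holds; personnel competency assessment 124 days ago vs limit 120 → not met
6. professional liability coverage $2,525,000 ≥ $2,325,000 → met
7. test menu absent → not met
8. specimen chain-of-custody procedure present → met
9. cyber liability coverage $225,000 < $350,000 → not met
10. CLIA inspection 143 days ago vs limit 120 → not met
11. open corrective-action items 2 ≤ 2 → met
Not met: 7 of 11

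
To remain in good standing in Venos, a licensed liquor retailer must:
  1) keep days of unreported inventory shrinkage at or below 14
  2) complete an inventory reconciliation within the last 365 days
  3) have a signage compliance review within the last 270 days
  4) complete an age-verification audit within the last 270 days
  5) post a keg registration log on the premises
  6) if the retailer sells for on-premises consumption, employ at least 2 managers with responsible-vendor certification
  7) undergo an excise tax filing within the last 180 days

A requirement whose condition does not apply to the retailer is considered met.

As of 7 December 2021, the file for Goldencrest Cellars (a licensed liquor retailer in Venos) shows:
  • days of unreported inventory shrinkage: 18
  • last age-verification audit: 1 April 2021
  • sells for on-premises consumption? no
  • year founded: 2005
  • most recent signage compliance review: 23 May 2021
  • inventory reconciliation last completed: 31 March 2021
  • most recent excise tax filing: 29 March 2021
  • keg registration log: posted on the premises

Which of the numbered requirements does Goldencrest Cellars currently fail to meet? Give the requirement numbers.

1. days of unreported inventory shrinkage 18 > 14 → not met
2. inventory reconciliation 251 days ago vs limit 365 → met
3. signage compliance review 198 days ago vs limit 270 → met
4. age-verification audit 250 days ago vs limit 270 → met
5. keg registration log present → met
6. condition 'sells for on-premises consumption' does not hold → requirement n/a → met
7. excise tax filing 253 days ago vs limit 180 → not met
Not met: 1, 7

1, 7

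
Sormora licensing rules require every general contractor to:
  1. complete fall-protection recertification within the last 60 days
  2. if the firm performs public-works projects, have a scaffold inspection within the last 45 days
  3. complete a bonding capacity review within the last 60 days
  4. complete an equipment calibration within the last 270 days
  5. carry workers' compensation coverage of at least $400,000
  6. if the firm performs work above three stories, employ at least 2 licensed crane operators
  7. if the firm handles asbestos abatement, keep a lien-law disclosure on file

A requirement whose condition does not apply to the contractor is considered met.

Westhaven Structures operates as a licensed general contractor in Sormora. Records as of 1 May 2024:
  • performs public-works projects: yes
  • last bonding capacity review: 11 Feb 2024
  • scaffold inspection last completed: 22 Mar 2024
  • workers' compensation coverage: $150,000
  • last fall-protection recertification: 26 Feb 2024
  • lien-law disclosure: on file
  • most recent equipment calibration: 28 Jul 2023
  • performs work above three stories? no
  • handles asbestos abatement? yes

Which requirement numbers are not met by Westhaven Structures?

1, 3, 4, 5

1. fall-protection recertification 65 days ago vs limit 60 → not met
2. condition 'performs public-works projects' holds; scaffold inspection 40 days ago vs limit 45 → met
3. bonding capacity review 80 days ago vs limit 60 → not met
4. equipment calibration 278 days ago vs limit 270 → not met
5. workers' compensation coverage $150,000 < $400,000 → not met
6. condition 'performs work above three stories' does not hold → requirement n/a → met
7. condition 'handles asbestos abatement' holds; lien-law disclosure present → met
Not met: 1, 3, 4, 5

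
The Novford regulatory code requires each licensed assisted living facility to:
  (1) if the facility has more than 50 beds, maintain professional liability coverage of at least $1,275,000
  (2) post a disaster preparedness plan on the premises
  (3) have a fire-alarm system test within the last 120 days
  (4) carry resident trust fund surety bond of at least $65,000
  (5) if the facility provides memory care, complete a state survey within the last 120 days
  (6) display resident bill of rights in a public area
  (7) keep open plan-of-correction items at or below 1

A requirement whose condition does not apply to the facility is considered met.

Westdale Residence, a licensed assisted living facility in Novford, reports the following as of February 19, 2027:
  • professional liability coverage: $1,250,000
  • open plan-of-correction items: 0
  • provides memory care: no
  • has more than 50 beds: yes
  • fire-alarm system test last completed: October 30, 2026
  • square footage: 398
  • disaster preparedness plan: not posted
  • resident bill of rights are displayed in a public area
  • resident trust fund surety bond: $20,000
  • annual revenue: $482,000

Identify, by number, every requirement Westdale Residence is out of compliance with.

1, 2, 4

1. condition 'has more than 50 beds' holds; professional liability coverage $1,250,000 < $1,275,000 → not met
2. disaster preparedness plan absent → not met
3. fire-alarm system test 112 days ago vs limit 120 → met
4. resident trust fund surety bond $20,000 < $65,000 → not met
5. condition 'provides memory care' does not hold → requirement n/a → met
6. resident bill of rights present → met
7. open plan-of-correction items 0 ≤ 1 → met
Not met: 1, 2, 4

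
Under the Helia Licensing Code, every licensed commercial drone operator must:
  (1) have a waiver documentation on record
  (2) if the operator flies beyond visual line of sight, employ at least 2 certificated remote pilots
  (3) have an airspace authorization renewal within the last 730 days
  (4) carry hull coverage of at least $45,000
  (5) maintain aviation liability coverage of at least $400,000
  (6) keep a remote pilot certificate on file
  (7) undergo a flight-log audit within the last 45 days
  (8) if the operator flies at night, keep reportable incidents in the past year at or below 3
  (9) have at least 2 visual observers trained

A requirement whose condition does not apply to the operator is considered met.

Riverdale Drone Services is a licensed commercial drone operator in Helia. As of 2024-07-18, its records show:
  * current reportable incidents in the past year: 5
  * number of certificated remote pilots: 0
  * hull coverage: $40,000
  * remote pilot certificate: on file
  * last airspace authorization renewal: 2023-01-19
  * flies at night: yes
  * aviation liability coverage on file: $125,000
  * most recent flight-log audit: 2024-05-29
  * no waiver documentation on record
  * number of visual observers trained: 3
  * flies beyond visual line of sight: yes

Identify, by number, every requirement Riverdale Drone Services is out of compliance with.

1, 2, 4, 5, 7, 8

1. waiver documentation absent → not met
2. condition 'flies beyond visual line of sight' holds; certificated remote pilots 0 < 2 → not met
3. airspace authorization renewal 546 days ago vs limit 730 → met
4. hull coverage $40,000 < $45,000 → not met
5. aviation liability coverage $125,000 < $400,000 → not met
6. remote pilot certificate present → met
7. flight-log audit 50 days ago vs limit 45 → not met
8. condition 'flies at night' holds; reportable incidents in the past year 5 > 3 → not met
9. visual observers trained 3 ≥ 2 → met
Not met: 1, 2, 4, 5, 7, 8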